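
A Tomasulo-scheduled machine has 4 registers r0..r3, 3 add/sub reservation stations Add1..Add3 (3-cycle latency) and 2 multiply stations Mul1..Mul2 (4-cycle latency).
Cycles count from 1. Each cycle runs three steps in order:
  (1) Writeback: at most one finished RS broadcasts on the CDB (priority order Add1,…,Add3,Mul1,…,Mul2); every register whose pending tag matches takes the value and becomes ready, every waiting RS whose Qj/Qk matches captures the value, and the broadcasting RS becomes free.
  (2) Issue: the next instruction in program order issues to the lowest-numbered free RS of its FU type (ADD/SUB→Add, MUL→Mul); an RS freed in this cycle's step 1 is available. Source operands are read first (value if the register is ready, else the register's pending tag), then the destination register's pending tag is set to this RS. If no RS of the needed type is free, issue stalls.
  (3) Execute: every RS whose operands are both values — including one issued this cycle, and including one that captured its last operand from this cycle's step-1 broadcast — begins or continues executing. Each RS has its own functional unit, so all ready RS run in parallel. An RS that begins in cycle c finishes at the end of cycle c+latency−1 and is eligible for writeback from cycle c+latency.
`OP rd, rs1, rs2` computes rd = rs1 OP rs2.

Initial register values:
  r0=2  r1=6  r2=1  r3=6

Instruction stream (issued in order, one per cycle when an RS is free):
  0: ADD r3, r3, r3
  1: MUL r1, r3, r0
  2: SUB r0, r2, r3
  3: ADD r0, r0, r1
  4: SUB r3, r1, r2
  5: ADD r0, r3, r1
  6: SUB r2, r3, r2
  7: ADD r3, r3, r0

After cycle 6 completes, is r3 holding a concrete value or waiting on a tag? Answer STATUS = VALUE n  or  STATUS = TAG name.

STATUS = TAG Add3

c1: issue ADD r3<-Add1 | r0:2,r1:6,r2:1,r3:Add1
c2: issue MUL r1<-Mul1 | r0:2,r1:Mul1,r2:1,r3:Add1
c3: issue SUB r0<-Add2 | r0:Add2,r1:Mul1,r2:1,r3:Add1
c4: CDB Add1=12; issue ADD r0<-Add1 | r0:Add1,r1:Mul1,r2:1,r3:12
c5: issue SUB r3<-Add3 | r0:Add1,r1:Mul1,r2:1,r3:Add3
c6: stall | r0:Add1,r1:Mul1,r2:1,r3:Add3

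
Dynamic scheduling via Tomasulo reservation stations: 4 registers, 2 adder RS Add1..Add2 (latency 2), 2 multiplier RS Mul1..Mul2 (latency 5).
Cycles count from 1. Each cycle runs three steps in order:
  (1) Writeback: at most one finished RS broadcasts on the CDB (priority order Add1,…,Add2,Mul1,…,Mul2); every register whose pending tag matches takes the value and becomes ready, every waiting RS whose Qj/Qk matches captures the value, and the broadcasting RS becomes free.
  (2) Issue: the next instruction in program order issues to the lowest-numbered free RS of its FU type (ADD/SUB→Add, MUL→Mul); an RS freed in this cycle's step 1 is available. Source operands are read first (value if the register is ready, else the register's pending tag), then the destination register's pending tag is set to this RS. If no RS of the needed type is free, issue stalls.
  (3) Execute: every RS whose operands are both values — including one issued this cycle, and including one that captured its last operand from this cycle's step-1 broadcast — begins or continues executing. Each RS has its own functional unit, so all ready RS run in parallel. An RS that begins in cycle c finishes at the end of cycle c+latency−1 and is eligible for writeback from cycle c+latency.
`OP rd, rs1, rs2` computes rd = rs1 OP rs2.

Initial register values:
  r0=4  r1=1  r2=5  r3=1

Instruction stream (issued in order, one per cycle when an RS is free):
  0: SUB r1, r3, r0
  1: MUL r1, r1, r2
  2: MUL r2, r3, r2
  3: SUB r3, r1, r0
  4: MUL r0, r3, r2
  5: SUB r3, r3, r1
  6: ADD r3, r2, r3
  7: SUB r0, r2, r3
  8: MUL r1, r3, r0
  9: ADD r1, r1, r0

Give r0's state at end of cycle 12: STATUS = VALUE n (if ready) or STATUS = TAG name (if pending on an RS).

c1: issue SUB r1<-Add1 | r0:4,r1:Add1,r2:5,r3:1
c2: issue MUL r1<-Mul1 | r0:4,r1:Mul1,r2:5,r3:1
c3: CDB Add1=-3; issue MUL r2<-Mul2 | r0:4,r1:Mul1,r2:Mul2,r3:1
c4: issue SUB r3<-Add1 | r0:4,r1:Mul1,r2:Mul2,r3:Add1
c5: stall | r0:4,r1:Mul1,r2:Mul2,r3:Add1
c6: stall | r0:4,r1:Mul1,r2:Mul2,r3:Add1
c7: stall | r0:4,r1:Mul1,r2:Mul2,r3:Add1
c8: CDB Mul1=-15; issue MUL r0<-Mul1 | r0:Mul1,r1:-15,r2:Mul2,r3:Add1
c9: CDB Mul2=5; issue SUB r3<-Add2 | r0:Mul1,r1:-15,r2:5,r3:Add2
c10: CDB Add1=-19; issue ADD r3<-Add1 | r0:Mul1,r1:-15,r2:5,r3:Add1
c11: stall | r0:Mul1,r1:-15,r2:5,r3:Add1
c12: CDB Add2=-4; issue SUB r0<-Add2 | r0:Add2,r1:-15,r2:5,r3:Add1

STATUS = TAG Add2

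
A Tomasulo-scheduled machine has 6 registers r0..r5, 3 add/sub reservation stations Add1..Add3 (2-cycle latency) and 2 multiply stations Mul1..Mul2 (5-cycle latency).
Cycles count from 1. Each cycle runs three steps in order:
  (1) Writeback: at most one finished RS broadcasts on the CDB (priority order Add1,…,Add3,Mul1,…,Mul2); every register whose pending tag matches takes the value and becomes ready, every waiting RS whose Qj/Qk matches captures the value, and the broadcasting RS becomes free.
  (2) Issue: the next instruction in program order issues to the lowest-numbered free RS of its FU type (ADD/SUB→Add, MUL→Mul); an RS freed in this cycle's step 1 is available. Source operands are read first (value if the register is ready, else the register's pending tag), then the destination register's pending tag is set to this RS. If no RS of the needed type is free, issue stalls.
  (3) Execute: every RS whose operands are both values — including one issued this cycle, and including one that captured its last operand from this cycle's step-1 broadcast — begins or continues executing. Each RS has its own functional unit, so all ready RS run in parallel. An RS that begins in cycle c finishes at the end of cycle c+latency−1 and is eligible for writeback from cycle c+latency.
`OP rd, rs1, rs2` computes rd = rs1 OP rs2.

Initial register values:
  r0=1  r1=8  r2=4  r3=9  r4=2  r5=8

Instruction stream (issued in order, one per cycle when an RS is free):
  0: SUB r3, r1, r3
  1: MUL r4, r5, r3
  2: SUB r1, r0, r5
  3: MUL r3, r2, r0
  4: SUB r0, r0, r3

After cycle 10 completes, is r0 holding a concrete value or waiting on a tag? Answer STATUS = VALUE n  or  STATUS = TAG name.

STATUS = TAG Add1

cycle 1: issue SUB r3<-Add1 // r0:1,r1:8,r2:4,r3:Add1,r4:2,r5:8
cycle 2: issue MUL r4<-Mul1 // r0:1,r1:8,r2:4,r3:Add1,r4:Mul1,r5:8
cycle 3: CDB Add1=-1; issue SUB r1<-Add1 // r0:1,r1:Add1,r2:4,r3:-1,r4:Mul1,r5:8
cycle 4: issue MUL r3<-Mul2 // r0:1,r1:Add1,r2:4,r3:Mul2,r4:Mul1,r5:8
cycle 5: CDB Add1=-7; issue SUB r0<-Add1 // r0:Add1,r1:-7,r2:4,r3:Mul2,r4:Mul1,r5:8
cycle 6: - // r0:Add1,r1:-7,r2:4,r3:Mul2,r4:Mul1,r5:8
cycle 7: - // r0:Add1,r1:-7,r2:4,r3:Mul2,r4:Mul1,r5:8
cycle 8: CDB Mul1=-8 // r0:Add1,r1:-7,r2:4,r3:Mul2,r4:-8,r5:8
cycle 9: CDB Mul2=4 // r0:Add1,r1:-7,r2:4,r3:4,r4:-8,r5:8
cycle 10: - // r0:Add1,r1:-7,r2:4,r3:4,r4:-8,r5:8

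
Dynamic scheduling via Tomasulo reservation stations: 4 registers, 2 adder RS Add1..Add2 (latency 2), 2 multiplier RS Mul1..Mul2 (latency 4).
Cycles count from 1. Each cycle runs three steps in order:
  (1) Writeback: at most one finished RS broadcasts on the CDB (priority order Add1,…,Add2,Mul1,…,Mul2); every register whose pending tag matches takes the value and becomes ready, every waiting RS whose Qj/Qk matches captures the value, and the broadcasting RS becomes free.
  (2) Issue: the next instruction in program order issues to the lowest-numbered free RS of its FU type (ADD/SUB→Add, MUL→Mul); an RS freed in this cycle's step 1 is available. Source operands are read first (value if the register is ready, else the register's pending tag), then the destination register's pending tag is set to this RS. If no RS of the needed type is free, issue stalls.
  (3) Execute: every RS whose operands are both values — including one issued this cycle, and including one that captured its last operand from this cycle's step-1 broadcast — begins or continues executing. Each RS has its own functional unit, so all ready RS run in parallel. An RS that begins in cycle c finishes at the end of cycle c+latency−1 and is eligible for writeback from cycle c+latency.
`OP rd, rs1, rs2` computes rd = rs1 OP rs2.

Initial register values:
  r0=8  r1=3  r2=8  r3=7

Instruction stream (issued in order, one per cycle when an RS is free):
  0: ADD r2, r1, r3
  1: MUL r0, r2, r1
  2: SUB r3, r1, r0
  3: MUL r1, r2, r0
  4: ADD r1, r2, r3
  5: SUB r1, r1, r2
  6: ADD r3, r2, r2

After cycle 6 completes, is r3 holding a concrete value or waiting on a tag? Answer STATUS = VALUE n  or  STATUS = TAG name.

  c1: issue ADD r2<-Add1  regs: r0:8,r1:3,r2:Add1,r3:7
  c2: issue MUL r0<-Mul1  regs: r0:Mul1,r1:3,r2:Add1,r3:7
  c3: CDB Add1=10; issue SUB r3<-Add1  regs: r0:Mul1,r1:3,r2:10,r3:Add1
  c4: issue MUL r1<-Mul2  regs: r0:Mul1,r1:Mul2,r2:10,r3:Add1
  c5: issue ADD r1<-Add2  regs: r0:Mul1,r1:Add2,r2:10,r3:Add1
  c6: stall  regs: r0:Mul1,r1:Add2,r2:10,r3:Add1

STATUS = TAG Add1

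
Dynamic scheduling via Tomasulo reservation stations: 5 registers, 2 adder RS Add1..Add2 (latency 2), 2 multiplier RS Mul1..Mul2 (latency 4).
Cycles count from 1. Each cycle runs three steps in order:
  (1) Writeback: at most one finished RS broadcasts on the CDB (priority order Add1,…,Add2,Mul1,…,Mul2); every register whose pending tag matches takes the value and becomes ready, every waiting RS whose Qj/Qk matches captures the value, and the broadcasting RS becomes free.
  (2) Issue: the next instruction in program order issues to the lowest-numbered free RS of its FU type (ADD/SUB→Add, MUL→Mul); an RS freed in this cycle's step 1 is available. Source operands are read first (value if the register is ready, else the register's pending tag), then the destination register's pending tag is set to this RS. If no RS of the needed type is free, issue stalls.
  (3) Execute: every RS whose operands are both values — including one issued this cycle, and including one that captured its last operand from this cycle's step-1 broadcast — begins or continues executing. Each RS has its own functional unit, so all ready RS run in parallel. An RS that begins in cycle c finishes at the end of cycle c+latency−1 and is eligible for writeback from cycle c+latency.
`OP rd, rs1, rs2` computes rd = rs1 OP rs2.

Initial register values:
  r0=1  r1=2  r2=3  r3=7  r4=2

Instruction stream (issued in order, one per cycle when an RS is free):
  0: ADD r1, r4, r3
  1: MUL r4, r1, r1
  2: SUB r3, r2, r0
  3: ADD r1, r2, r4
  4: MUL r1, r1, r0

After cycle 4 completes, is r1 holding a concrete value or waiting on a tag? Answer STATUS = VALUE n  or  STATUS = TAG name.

STATUS = TAG Add2

cycle 1: issue ADD r1<-Add1 // r0:1,r1:Add1,r2:3,r3:7,r4:2
cycle 2: issue MUL r4<-Mul1 // r0:1,r1:Add1,r2:3,r3:7,r4:Mul1
cycle 3: CDB Add1=9; issue SUB r3<-Add1 // r0:1,r1:9,r2:3,r3:Add1,r4:Mul1
cycle 4: issue ADD r1<-Add2 // r0:1,r1:Add2,r2:3,r3:Add1,r4:Mul1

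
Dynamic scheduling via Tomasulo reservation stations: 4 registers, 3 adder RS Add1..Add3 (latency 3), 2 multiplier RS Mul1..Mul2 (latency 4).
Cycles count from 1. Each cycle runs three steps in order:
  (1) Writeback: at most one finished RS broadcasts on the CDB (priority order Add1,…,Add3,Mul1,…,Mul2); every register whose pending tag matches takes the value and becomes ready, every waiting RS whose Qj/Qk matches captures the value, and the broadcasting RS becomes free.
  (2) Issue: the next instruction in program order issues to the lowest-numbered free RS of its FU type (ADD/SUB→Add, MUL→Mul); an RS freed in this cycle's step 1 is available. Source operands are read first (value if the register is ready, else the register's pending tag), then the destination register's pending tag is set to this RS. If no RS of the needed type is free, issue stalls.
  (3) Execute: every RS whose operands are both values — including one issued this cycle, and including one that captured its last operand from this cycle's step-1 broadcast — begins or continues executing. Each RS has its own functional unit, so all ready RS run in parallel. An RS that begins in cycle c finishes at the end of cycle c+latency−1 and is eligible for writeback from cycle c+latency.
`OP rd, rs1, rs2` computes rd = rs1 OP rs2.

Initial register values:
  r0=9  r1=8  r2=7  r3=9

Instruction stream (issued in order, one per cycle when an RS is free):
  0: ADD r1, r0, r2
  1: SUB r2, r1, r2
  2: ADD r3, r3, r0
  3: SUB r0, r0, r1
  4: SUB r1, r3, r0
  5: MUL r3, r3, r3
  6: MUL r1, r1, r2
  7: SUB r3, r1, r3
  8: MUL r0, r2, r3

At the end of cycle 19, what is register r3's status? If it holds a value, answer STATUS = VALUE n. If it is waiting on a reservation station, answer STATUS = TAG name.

cycle 1: issue ADD r1<-Add1 // r0:9,r1:Add1,r2:7,r3:9
cycle 2: issue SUB r2<-Add2 // r0:9,r1:Add1,r2:Add2,r3:9
cycle 3: issue ADD r3<-Add3 // r0:9,r1:Add1,r2:Add2,r3:Add3
cycle 4: CDB Add1=16; issue SUB r0<-Add1 // r0:Add1,r1:16,r2:Add2,r3:Add3
cycle 5: stall // r0:Add1,r1:16,r2:Add2,r3:Add3
cycle 6: CDB Add3=18; issue SUB r1<-Add3 // r0:Add1,r1:Add3,r2:Add2,r3:18
cycle 7: CDB Add1=-7; issue MUL r3<-Mul1 // r0:-7,r1:Add3,r2:Add2,r3:Mul1
cycle 8: CDB Add2=9; issue MUL r1<-Mul2 // r0:-7,r1:Mul2,r2:9,r3:Mul1
cycle 9: issue SUB r3<-Add1 // r0:-7,r1:Mul2,r2:9,r3:Add1
cycle 10: CDB Add3=25; stall // r0:-7,r1:Mul2,r2:9,r3:Add1
cycle 11: CDB Mul1=324; issue MUL r0<-Mul1 // r0:Mul1,r1:Mul2,r2:9,r3:Add1
cycle 12: - // r0:Mul1,r1:Mul2,r2:9,r3:Add1
cycle 13: - // r0:Mul1,r1:Mul2,r2:9,r3:Add1
cycle 14: CDB Mul2=225 // r0:Mul1,r1:225,r2:9,r3:Add1
cycle 15: - // r0:Mul1,r1:225,r2:9,r3:Add1
cycle 16: - // r0:Mul1,r1:225,r2:9,r3:Add1
cycle 17: CDB Add1=-99 // r0:Mul1,r1:225,r2:9,r3:-99
cycle 18: - // r0:Mul1,r1:225,r2:9,r3:-99
cycle 19: - // r0:Mul1,r1:225,r2:9,r3:-99

STATUS = VALUE -99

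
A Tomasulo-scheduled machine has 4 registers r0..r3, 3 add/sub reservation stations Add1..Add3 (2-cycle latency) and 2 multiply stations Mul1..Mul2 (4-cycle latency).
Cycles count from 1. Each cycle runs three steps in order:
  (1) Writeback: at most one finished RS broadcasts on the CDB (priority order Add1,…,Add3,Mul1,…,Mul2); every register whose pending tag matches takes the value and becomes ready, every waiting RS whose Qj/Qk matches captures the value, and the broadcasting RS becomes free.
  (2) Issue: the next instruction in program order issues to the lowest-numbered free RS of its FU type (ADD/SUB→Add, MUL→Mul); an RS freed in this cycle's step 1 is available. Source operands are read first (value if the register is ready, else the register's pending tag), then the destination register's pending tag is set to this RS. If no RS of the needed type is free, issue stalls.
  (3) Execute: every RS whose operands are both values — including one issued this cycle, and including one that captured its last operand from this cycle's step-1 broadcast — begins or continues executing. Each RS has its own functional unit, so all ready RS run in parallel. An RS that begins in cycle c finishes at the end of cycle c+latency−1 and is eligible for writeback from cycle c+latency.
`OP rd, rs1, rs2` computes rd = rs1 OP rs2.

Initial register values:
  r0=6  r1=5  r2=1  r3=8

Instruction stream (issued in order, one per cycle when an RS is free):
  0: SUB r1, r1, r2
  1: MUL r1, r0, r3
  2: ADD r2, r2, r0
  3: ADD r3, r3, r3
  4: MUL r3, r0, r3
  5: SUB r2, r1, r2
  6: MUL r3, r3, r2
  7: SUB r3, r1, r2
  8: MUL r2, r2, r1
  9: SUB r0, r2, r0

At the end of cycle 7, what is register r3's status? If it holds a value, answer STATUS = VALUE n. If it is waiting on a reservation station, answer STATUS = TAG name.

STATUS = TAG Mul1

cycle 1: issue SUB r1<-Add1 // r0:6,r1:Add1,r2:1,r3:8
cycle 2: issue MUL r1<-Mul1 // r0:6,r1:Mul1,r2:1,r3:8
cycle 3: CDB Add1=4; issue ADD r2<-Add1 // r0:6,r1:Mul1,r2:Add1,r3:8
cycle 4: issue ADD r3<-Add2 // r0:6,r1:Mul1,r2:Add1,r3:Add2
cycle 5: CDB Add1=7; issue MUL r3<-Mul2 // r0:6,r1:Mul1,r2:7,r3:Mul2
cycle 6: CDB Add2=16; issue SUB r2<-Add1 // r0:6,r1:Mul1,r2:Add1,r3:Mul2
cycle 7: CDB Mul1=48; issue MUL r3<-Mul1 // r0:6,r1:48,r2:Add1,r3:Mul1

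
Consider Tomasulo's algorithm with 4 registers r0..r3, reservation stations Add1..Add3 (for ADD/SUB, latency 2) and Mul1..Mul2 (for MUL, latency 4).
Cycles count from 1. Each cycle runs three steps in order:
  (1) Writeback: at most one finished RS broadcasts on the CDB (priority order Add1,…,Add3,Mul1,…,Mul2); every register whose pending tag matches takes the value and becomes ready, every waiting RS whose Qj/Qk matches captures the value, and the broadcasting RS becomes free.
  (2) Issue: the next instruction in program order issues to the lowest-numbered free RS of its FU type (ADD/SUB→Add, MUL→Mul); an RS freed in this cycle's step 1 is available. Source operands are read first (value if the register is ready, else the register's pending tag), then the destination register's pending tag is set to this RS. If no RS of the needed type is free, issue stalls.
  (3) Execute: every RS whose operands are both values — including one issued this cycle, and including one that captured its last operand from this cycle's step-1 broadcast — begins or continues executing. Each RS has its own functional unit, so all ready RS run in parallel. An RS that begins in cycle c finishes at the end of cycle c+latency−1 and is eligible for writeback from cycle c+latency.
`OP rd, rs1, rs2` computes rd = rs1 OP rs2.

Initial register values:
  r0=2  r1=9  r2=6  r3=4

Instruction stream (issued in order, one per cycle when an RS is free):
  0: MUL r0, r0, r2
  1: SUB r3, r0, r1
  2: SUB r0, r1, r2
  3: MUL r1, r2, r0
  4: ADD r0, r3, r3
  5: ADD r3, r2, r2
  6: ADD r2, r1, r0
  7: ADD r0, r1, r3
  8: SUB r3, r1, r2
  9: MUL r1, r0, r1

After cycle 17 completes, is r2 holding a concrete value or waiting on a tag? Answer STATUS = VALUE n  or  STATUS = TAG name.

STATUS = VALUE 24

cycle 1: issue MUL r0<-Mul1 // r0:Mul1,r1:9,r2:6,r3:4
cycle 2: issue SUB r3<-Add1 // r0:Mul1,r1:9,r2:6,r3:Add1
cycle 3: issue SUB r0<-Add2 // r0:Add2,r1:9,r2:6,r3:Add1
cycle 4: issue MUL r1<-Mul2 // r0:Add2,r1:Mul2,r2:6,r3:Add1
cycle 5: CDB Add2=3; issue ADD r0<-Add2 // r0:Add2,r1:Mul2,r2:6,r3:Add1
cycle 6: CDB Mul1=12; issue ADD r3<-Add3 // r0:Add2,r1:Mul2,r2:6,r3:Add3
cycle 7: stall // r0:Add2,r1:Mul2,r2:6,r3:Add3
cycle 8: CDB Add1=3; issue ADD r2<-Add1 // r0:Add2,r1:Mul2,r2:Add1,r3:Add3
cycle 9: CDB Add3=12; issue ADD r0<-Add3 // r0:Add3,r1:Mul2,r2:Add1,r3:12
cycle 10: CDB Add2=6; issue SUB r3<-Add2 // r0:Add3,r1:Mul2,r2:Add1,r3:Add2
cycle 11: CDB Mul2=18; issue MUL r1<-Mul1 // r0:Add3,r1:Mul1,r2:Add1,r3:Add2
cycle 12: - // r0:Add3,r1:Mul1,r2:Add1,r3:Add2
cycle 13: CDB Add1=24 // r0:Add3,r1:Mul1,r2:24,r3:Add2
cycle 14: CDB Add3=30 // r0:30,r1:Mul1,r2:24,r3:Add2
cycle 15: CDB Add2=-6 // r0:30,r1:Mul1,r2:24,r3:-6
cycle 16: - // r0:30,r1:Mul1,r2:24,r3:-6
cycle 17: - // r0:30,r1:Mul1,r2:24,r3:-6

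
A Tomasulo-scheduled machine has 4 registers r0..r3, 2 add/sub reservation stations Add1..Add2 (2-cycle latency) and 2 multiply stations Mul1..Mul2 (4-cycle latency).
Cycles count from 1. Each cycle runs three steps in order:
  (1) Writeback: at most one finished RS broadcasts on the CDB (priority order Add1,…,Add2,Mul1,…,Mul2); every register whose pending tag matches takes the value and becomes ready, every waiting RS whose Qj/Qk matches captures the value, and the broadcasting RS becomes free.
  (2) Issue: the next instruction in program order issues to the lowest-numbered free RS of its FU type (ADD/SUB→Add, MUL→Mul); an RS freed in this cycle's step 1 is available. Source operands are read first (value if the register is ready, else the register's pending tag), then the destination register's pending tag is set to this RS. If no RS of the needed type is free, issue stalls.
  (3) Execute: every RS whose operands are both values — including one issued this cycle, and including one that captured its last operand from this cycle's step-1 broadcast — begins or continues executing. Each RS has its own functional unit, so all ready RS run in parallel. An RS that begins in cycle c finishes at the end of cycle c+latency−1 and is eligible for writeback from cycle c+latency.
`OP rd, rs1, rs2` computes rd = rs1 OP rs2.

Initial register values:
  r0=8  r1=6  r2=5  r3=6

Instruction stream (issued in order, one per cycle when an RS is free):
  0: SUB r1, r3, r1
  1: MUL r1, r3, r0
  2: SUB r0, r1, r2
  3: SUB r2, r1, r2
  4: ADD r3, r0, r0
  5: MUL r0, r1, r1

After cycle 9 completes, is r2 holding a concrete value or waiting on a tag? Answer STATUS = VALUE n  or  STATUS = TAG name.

STATUS = VALUE 43

c1: issue SUB r1<-Add1 | r0:8,r1:Add1,r2:5,r3:6
c2: issue MUL r1<-Mul1 | r0:8,r1:Mul1,r2:5,r3:6
c3: CDB Add1=0; issue SUB r0<-Add1 | r0:Add1,r1:Mul1,r2:5,r3:6
c4: issue SUB r2<-Add2 | r0:Add1,r1:Mul1,r2:Add2,r3:6
c5: stall | r0:Add1,r1:Mul1,r2:Add2,r3:6
c6: CDB Mul1=48; stall | r0:Add1,r1:48,r2:Add2,r3:6
c7: stall | r0:Add1,r1:48,r2:Add2,r3:6
c8: CDB Add1=43; issue ADD r3<-Add1 | r0:43,r1:48,r2:Add2,r3:Add1
c9: CDB Add2=43; issue MUL r0<-Mul1 | r0:Mul1,r1:48,r2:43,r3:Add1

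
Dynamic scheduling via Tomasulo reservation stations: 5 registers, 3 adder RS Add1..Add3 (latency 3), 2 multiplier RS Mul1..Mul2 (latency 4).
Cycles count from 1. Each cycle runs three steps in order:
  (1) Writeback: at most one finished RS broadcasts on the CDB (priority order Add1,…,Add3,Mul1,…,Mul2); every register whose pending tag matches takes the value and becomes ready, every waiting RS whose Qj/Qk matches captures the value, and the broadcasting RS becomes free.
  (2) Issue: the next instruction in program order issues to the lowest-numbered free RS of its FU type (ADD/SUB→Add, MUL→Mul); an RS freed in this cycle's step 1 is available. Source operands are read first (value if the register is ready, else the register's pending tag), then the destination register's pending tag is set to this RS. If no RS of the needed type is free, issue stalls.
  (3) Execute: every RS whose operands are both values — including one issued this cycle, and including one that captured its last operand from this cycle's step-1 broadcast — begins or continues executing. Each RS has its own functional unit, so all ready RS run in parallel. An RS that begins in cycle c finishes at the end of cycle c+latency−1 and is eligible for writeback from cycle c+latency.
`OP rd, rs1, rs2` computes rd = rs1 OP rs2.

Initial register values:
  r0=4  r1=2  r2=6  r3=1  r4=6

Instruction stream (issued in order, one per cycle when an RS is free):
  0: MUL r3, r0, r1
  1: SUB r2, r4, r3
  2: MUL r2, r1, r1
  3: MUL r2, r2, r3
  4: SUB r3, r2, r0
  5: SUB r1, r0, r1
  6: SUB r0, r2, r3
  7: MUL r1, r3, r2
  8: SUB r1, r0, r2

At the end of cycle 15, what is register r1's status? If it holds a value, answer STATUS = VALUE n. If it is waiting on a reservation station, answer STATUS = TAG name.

STATUS = TAG Add3

c1: issue MUL r3<-Mul1 | r0:4,r1:2,r2:6,r3:Mul1,r4:6
c2: issue SUB r2<-Add1 | r0:4,r1:2,r2:Add1,r3:Mul1,r4:6
c3: issue MUL r2<-Mul2 | r0:4,r1:2,r2:Mul2,r3:Mul1,r4:6
c4: stall | r0:4,r1:2,r2:Mul2,r3:Mul1,r4:6
c5: CDB Mul1=8; issue MUL r2<-Mul1 | r0:4,r1:2,r2:Mul1,r3:8,r4:6
c6: issue SUB r3<-Add2 | r0:4,r1:2,r2:Mul1,r3:Add2,r4:6
c7: CDB Mul2=4; issue SUB r1<-Add3 | r0:4,r1:Add3,r2:Mul1,r3:Add2,r4:6
c8: CDB Add1=-2; issue SUB r0<-Add1 | r0:Add1,r1:Add3,r2:Mul1,r3:Add2,r4:6
c9: issue MUL r1<-Mul2 | r0:Add1,r1:Mul2,r2:Mul1,r3:Add2,r4:6
c10: CDB Add3=2; issue SUB r1<-Add3 | r0:Add1,r1:Add3,r2:Mul1,r3:Add2,r4:6
c11: CDB Mul1=32 | r0:Add1,r1:Add3,r2:32,r3:Add2,r4:6
c12: - | r0:Add1,r1:Add3,r2:32,r3:Add2,r4:6
c13: - | r0:Add1,r1:Add3,r2:32,r3:Add2,r4:6
c14: CDB Add2=28 | r0:Add1,r1:Add3,r2:32,r3:28,r4:6
c15: - | r0:Add1,r1:Add3,r2:32,r3:28,r4:6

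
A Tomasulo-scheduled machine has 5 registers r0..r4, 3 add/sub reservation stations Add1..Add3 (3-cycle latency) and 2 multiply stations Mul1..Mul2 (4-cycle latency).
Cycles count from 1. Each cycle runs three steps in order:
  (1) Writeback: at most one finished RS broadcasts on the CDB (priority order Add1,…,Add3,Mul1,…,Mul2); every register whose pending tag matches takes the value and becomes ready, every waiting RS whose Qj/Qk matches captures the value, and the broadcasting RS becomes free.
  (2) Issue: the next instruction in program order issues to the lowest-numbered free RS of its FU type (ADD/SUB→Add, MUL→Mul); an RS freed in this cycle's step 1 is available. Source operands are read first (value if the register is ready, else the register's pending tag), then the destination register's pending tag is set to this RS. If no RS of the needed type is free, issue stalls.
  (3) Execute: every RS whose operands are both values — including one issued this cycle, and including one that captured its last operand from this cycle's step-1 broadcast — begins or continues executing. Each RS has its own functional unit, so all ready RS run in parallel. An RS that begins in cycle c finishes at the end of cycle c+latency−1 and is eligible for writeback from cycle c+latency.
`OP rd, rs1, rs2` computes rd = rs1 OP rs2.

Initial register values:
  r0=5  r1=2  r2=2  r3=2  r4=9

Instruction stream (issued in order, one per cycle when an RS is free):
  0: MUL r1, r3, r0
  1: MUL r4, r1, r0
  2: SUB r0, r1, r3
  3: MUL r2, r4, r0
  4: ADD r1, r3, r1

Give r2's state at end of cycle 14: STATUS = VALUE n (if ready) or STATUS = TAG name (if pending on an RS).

cycle 1: issue MUL r1<-Mul1 // r0:5,r1:Mul1,r2:2,r3:2,r4:9
cycle 2: issue MUL r4<-Mul2 // r0:5,r1:Mul1,r2:2,r3:2,r4:Mul2
cycle 3: issue SUB r0<-Add1 // r0:Add1,r1:Mul1,r2:2,r3:2,r4:Mul2
cycle 4: stall // r0:Add1,r1:Mul1,r2:2,r3:2,r4:Mul2
cycle 5: CDB Mul1=10; issue MUL r2<-Mul1 // r0:Add1,r1:10,r2:Mul1,r3:2,r4:Mul2
cycle 6: issue ADD r1<-Add2 // r0:Add1,r1:Add2,r2:Mul1,r3:2,r4:Mul2
cycle 7: - // r0:Add1,r1:Add2,r2:Mul1,r3:2,r4:Mul2
cycle 8: CDB Add1=8 // r0:8,r1:Add2,r2:Mul1,r3:2,r4:Mul2
cycle 9: CDB Add2=12 // r0:8,r1:12,r2:Mul1,r3:2,r4:Mul2
cycle 10: CDB Mul2=50 // r0:8,r1:12,r2:Mul1,r3:2,r4:50
cycle 11: - // r0:8,r1:12,r2:Mul1,r3:2,r4:50
cycle 12: - // r0:8,r1:12,r2:Mul1,r3:2,r4:50
cycle 13: - // r0:8,r1:12,r2:Mul1,r3:2,r4:50
cycle 14: CDB Mul1=400 // r0:8,r1:12,r2:400,r3:2,r4:50

STATUS = VALUE 400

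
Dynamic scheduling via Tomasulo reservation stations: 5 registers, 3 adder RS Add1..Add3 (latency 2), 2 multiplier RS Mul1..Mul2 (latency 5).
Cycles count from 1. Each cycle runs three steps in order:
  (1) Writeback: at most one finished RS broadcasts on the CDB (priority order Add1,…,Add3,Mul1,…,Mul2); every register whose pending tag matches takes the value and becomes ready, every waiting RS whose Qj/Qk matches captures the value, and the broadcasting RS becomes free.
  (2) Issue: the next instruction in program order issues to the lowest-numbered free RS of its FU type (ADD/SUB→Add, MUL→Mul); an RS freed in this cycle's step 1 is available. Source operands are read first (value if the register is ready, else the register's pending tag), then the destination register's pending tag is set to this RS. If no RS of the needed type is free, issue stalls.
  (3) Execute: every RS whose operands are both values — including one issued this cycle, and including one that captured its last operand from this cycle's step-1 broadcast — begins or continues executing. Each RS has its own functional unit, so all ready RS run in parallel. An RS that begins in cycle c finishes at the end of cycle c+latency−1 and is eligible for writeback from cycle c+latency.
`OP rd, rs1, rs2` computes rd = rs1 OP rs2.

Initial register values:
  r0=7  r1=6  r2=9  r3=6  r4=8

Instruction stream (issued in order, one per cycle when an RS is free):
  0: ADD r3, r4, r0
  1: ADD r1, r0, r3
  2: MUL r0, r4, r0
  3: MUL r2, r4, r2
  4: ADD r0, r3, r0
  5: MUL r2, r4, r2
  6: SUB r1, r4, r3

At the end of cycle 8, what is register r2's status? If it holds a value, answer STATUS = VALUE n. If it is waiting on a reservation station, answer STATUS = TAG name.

STATUS = TAG Mul1

c1: issue ADD r3<-Add1 | r0:7,r1:6,r2:9,r3:Add1,r4:8
c2: issue ADD r1<-Add2 | r0:7,r1:Add2,r2:9,r3:Add1,r4:8
c3: CDB Add1=15; issue MUL r0<-Mul1 | r0:Mul1,r1:Add2,r2:9,r3:15,r4:8
c4: issue MUL r2<-Mul2 | r0:Mul1,r1:Add2,r2:Mul2,r3:15,r4:8
c5: CDB Add2=22; issue ADD r0<-Add1 | r0:Add1,r1:22,r2:Mul2,r3:15,r4:8
c6: stall | r0:Add1,r1:22,r2:Mul2,r3:15,r4:8
c7: stall | r0:Add1,r1:22,r2:Mul2,r3:15,r4:8
c8: CDB Mul1=56; issue MUL r2<-Mul1 | r0:Add1,r1:22,r2:Mul1,r3:15,r4:8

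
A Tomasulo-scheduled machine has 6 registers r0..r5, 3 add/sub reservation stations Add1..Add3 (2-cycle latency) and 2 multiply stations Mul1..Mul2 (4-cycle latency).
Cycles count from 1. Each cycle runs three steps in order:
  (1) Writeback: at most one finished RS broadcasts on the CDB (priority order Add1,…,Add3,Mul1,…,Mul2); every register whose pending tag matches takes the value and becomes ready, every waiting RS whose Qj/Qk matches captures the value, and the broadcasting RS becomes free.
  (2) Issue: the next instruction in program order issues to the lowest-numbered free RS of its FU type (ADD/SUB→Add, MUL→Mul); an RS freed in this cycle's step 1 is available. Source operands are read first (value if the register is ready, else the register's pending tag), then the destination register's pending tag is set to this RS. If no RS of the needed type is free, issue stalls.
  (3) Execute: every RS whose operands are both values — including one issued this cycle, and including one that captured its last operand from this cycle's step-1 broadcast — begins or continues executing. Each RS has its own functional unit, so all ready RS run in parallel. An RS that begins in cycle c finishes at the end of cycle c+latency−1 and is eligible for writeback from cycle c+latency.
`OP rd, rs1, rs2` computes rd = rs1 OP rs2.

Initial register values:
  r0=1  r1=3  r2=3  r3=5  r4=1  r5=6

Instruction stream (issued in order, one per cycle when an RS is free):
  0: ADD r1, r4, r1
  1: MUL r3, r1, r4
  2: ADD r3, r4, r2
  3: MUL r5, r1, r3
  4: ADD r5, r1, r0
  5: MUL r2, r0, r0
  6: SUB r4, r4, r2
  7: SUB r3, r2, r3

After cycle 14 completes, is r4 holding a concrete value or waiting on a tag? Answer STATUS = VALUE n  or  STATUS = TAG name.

c1: issue ADD r1<-Add1 | r0:1,r1:Add1,r2:3,r3:5,r4:1,r5:6
c2: issue MUL r3<-Mul1 | r0:1,r1:Add1,r2:3,r3:Mul1,r4:1,r5:6
c3: CDB Add1=4; issue ADD r3<-Add1 | r0:1,r1:4,r2:3,r3:Add1,r4:1,r5:6
c4: issue MUL r5<-Mul2 | r0:1,r1:4,r2:3,r3:Add1,r4:1,r5:Mul2
c5: CDB Add1=4; issue ADD r5<-Add1 | r0:1,r1:4,r2:3,r3:4,r4:1,r5:Add1
c6: stall | r0:1,r1:4,r2:3,r3:4,r4:1,r5:Add1
c7: CDB Add1=5; stall | r0:1,r1:4,r2:3,r3:4,r4:1,r5:5
c8: CDB Mul1=4; issue MUL r2<-Mul1 | r0:1,r1:4,r2:Mul1,r3:4,r4:1,r5:5
c9: CDB Mul2=16; issue SUB r4<-Add1 | r0:1,r1:4,r2:Mul1,r3:4,r4:Add1,r5:5
c10: issue SUB r3<-Add2 | r0:1,r1:4,r2:Mul1,r3:Add2,r4:Add1,r5:5
c11: - | r0:1,r1:4,r2:Mul1,r3:Add2,r4:Add1,r5:5
c12: CDB Mul1=1 | r0:1,r1:4,r2:1,r3:Add2,r4:Add1,r5:5
c13: - | r0:1,r1:4,r2:1,r3:Add2,r4:Add1,r5:5
c14: CDB Add1=0 | r0:1,r1:4,r2:1,r3:Add2,r4:0,r5:5

STATUS = VALUE 0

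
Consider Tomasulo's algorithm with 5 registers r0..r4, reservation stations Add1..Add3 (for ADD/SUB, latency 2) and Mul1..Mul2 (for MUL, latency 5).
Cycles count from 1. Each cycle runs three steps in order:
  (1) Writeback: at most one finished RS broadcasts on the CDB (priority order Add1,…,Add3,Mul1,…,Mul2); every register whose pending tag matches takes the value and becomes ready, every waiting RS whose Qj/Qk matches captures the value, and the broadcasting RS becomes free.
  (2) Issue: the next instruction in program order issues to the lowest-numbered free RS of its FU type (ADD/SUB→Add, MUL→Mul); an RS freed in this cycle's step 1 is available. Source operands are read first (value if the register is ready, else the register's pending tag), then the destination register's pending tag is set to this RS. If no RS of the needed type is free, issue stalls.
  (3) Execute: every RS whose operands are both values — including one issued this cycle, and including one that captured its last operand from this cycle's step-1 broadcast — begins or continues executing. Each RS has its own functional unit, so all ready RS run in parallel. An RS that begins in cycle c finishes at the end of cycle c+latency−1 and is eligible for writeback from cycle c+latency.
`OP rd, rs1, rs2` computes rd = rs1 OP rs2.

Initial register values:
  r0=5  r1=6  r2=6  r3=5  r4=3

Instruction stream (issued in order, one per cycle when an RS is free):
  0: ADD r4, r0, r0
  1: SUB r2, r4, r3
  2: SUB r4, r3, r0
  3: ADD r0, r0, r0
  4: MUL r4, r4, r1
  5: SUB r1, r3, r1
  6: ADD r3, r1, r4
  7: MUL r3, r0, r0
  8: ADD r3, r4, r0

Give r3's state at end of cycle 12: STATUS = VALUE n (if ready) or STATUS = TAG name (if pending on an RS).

  c1: issue ADD r4<-Add1  regs: r0:5,r1:6,r2:6,r3:5,r4:Add1
  c2: issue SUB r2<-Add2  regs: r0:5,r1:6,r2:Add2,r3:5,r4:Add1
  c3: CDB Add1=10; issue SUB r4<-Add1  regs: r0:5,r1:6,r2:Add2,r3:5,r4:Add1
  c4: issue ADD r0<-Add3  regs: r0:Add3,r1:6,r2:Add2,r3:5,r4:Add1
  c5: CDB Add1=0; issue MUL r4<-Mul1  regs: r0:Add3,r1:6,r2:Add2,r3:5,r4:Mul1
  c6: CDB Add2=5; issue SUB r1<-Add1  regs: r0:Add3,r1:Add1,r2:5,r3:5,r4:Mul1
  c7: CDB Add3=10; issue ADD r3<-Add2  regs: r0:10,r1:Add1,r2:5,r3:Add2,r4:Mul1
  c8: CDB Add1=-1; issue MUL r3<-Mul2  regs: r0:10,r1:-1,r2:5,r3:Mul2,r4:Mul1
  c9: issue ADD r3<-Add1  regs: r0:10,r1:-1,r2:5,r3:Add1,r4:Mul1
  c10: CDB Mul1=0  regs: r0:10,r1:-1,r2:5,r3:Add1,r4:0
  c11: -  regs: r0:10,r1:-1,r2:5,r3:Add1,r4:0
  c12: CDB Add1=10  regs: r0:10,r1:-1,r2:5,r3:10,r4:0

STATUS = VALUE 10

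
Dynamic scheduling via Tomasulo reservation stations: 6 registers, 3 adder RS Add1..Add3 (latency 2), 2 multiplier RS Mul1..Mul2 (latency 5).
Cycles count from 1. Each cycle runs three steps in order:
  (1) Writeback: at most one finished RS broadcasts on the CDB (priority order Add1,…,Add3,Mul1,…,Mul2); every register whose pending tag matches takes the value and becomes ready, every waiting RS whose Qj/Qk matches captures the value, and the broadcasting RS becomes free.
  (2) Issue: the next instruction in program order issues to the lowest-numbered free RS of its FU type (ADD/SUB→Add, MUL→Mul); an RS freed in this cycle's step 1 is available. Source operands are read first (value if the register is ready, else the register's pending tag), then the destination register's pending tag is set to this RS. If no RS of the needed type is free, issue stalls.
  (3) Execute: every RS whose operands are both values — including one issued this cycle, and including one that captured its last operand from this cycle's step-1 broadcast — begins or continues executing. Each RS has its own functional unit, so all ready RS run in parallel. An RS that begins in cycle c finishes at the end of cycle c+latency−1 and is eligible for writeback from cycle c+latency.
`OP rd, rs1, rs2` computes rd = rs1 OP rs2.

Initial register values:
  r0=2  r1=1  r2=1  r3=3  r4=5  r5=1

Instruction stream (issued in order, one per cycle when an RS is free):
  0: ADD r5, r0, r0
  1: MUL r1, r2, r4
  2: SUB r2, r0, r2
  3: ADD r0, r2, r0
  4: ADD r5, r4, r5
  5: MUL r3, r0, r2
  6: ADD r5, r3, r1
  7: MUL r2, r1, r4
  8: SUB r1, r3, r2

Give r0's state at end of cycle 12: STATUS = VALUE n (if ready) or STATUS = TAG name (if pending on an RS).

  c1: issue ADD r5<-Add1  regs: r0:2,r1:1,r2:1,r3:3,r4:5,r5:Add1
  c2: issue MUL r1<-Mul1  regs: r0:2,r1:Mul1,r2:1,r3:3,r4:5,r5:Add1
  c3: CDB Add1=4; issue SUB r2<-Add1  regs: r0:2,r1:Mul1,r2:Add1,r3:3,r4:5,r5:4
  c4: issue ADD r0<-Add2  regs: r0:Add2,r1:Mul1,r2:Add1,r3:3,r4:5,r5:4
  c5: CDB Add1=1; issue ADD r5<-Add1  regs: r0:Add2,r1:Mul1,r2:1,r3:3,r4:5,r5:Add1
  c6: issue MUL r3<-Mul2  regs: r0:Add2,r1:Mul1,r2:1,r3:Mul2,r4:5,r5:Add1
  c7: CDB Add1=9; issue ADD r5<-Add1  regs: r0:Add2,r1:Mul1,r2:1,r3:Mul2,r4:5,r5:Add1
  c8: CDB Add2=3; stall  regs: r0:3,r1:Mul1,r2:1,r3:Mul2,r4:5,r5:Add1
  c9: CDB Mul1=5; issue MUL r2<-Mul1  regs: r0:3,r1:5,r2:Mul1,r3:Mul2,r4:5,r5:Add1
  c10: issue SUB r1<-Add2  regs: r0:3,r1:Add2,r2:Mul1,r3:Mul2,r4:5,r5:Add1
  c11: -  regs: r0:3,r1:Add2,r2:Mul1,r3:Mul2,r4:5,r5:Add1
  c12: -  regs: r0:3,r1:Add2,r2:Mul1,r3:Mul2,r4:5,r5:Add1

STATUS = VALUE 3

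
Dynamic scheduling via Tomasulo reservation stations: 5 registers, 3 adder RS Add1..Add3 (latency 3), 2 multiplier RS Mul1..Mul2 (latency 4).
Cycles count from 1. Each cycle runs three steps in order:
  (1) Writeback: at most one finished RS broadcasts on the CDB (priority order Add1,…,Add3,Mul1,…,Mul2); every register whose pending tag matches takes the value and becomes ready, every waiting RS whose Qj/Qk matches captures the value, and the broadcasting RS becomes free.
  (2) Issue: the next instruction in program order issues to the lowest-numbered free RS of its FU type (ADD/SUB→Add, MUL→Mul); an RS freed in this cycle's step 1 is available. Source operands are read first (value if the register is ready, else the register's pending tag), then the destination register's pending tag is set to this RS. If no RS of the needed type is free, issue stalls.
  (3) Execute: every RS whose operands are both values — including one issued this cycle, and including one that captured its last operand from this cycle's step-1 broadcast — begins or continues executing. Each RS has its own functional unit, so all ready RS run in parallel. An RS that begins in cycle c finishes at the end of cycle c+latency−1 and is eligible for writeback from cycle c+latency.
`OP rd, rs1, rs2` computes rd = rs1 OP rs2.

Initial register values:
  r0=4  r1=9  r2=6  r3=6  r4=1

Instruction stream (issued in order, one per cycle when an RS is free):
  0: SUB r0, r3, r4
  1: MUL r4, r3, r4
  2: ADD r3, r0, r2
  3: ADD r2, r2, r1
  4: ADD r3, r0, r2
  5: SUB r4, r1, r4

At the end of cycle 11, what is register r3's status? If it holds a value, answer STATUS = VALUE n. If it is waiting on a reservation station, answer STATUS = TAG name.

STATUS = VALUE 20

  c1: issue SUB r0<-Add1  regs: r0:Add1,r1:9,r2:6,r3:6,r4:1
  c2: issue MUL r4<-Mul1  regs: r0:Add1,r1:9,r2:6,r3:6,r4:Mul1
  c3: issue ADD r3<-Add2  regs: r0:Add1,r1:9,r2:6,r3:Add2,r4:Mul1
  c4: CDB Add1=5; issue ADD r2<-Add1  regs: r0:5,r1:9,r2:Add1,r3:Add2,r4:Mul1
  c5: issue ADD r3<-Add3  regs: r0:5,r1:9,r2:Add1,r3:Add3,r4:Mul1
  c6: CDB Mul1=6; stall  regs: r0:5,r1:9,r2:Add1,r3:Add3,r4:6
  c7: CDB Add1=15; issue SUB r4<-Add1  regs: r0:5,r1:9,r2:15,r3:Add3,r4:Add1
  c8: CDB Add2=11  regs: r0:5,r1:9,r2:15,r3:Add3,r4:Add1
  c9: -  regs: r0:5,r1:9,r2:15,r3:Add3,r4:Add1
  c10: CDB Add1=3  regs: r0:5,r1:9,r2:15,r3:Add3,r4:3
  c11: CDB Add3=20  regs: r0:5,r1:9,r2:15,r3:20,r4:3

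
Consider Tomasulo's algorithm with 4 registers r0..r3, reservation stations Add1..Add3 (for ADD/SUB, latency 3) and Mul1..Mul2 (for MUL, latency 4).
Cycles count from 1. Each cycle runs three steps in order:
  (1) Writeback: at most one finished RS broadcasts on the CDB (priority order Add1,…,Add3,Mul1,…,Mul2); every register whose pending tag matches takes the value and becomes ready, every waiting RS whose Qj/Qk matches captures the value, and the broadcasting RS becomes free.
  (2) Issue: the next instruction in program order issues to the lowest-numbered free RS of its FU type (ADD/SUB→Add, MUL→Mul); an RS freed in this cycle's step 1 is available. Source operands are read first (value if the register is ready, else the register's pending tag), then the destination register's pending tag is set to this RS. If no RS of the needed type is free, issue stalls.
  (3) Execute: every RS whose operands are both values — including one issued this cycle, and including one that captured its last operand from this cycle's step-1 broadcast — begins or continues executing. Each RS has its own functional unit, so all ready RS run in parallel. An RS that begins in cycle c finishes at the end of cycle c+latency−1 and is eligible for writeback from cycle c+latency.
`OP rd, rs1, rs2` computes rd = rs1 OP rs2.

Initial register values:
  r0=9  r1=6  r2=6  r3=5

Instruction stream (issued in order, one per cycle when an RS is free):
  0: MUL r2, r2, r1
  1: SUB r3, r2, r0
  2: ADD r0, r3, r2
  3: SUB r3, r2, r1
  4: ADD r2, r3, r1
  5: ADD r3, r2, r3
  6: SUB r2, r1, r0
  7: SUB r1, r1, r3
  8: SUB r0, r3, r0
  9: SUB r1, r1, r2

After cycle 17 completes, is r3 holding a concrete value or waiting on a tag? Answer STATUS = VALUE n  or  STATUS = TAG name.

STATUS = VALUE 66

  c1: issue MUL r2<-Mul1  regs: r0:9,r1:6,r2:Mul1,r3:5
  c2: issue SUB r3<-Add1  regs: r0:9,r1:6,r2:Mul1,r3:Add1
  c3: issue ADD r0<-Add2  regs: r0:Add2,r1:6,r2:Mul1,r3:Add1
  c4: issue SUB r3<-Add3  regs: r0:Add2,r1:6,r2:Mul1,r3:Add3
  c5: CDB Mul1=36; stall  regs: r0:Add2,r1:6,r2:36,r3:Add3
  c6: stall  regs: r0:Add2,r1:6,r2:36,r3:Add3
  c7: stall  regs: r0:Add2,r1:6,r2:36,r3:Add3
  c8: CDB Add1=27; issue ADD r2<-Add1  regs: r0:Add2,r1:6,r2:Add1,r3:Add3
  c9: CDB Add3=30; issue ADD r3<-Add3  regs: r0:Add2,r1:6,r2:Add1,r3:Add3
  c10: stall  regs: r0:Add2,r1:6,r2:Add1,r3:Add3
  c11: CDB Add2=63; issue SUB r2<-Add2  regs: r0:63,r1:6,r2:Add2,r3:Add3
  c12: CDB Add1=36; issue SUB r1<-Add1  regs: r0:63,r1:Add1,r2:Add2,r3:Add3
  c13: stall  regs: r0:63,r1:Add1,r2:Add2,r3:Add3
  c14: CDB Add2=-57; issue SUB r0<-Add2  regs: r0:Add2,r1:Add1,r2:-57,r3:Add3
  c15: CDB Add3=66; issue SUB r1<-Add3  regs: r0:Add2,r1:Add3,r2:-57,r3:66
  c16: -  regs: r0:Add2,r1:Add3,r2:-57,r3:66
  c17: -  regs: r0:Add2,r1:Add3,r2:-57,r3:66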